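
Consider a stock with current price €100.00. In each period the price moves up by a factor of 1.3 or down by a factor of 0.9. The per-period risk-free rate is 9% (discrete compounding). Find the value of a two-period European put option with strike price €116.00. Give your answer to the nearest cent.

€8.12

Risk-neutral probability p = (1 + 0.09 − 0.9)/(1.3 − 0.9) = 0.1900/0.4000 = 0.4750
Terminal stock prices: S_uu = 169, S_ud = 117, S_dd = 81
Terminal payoffs (K − S): max(-53, 0) = 0, max(-1, 0) = 0, max(35, 0) = 35
Node u (S = 130): V_u = 1/1.09·[0.4750·0.0000 + 0.5250·0.0000] = 0.0000
Node d (S = 90): V_d = 1/1.09·[0.4750·0.0000 + 0.5250·35.0000] = 16.8578
Node 0 (S = 100): V_0 = 1/1.09·[0.4750·0.0000 + 0.5250·16.8578] = 8.1196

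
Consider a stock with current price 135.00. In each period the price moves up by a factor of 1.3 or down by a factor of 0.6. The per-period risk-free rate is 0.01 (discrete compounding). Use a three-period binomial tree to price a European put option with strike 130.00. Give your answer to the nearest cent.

26.52

Risk-neutral probability p = (1 + 0.01 − 0.6)/(1.3 − 0.6) = 0.4100/0.7000 = 0.5857
Terminal stock prices: S_uuu = 296.6, S_uud = 136.9, S_udd = 63.18, S_ddd = 29.16
Terminal payoffs (K − S): max(-166.6, 0) = 0, max(-6.89, 0) = 0, max(66.82, 0) = 66.82, max(100.8, 0) = 100.8
Node uu (S = 228.2): V_uu = 1/1.01·[0.5857·0.0000 + 0.4143·0.0000] = 0.0000
Node ud (S = 105.3): V_ud = 1/1.01·[0.5857·0.0000 + 0.4143·66.8200] = 27.4085
Node dd (S = 48.6): V_dd = 1/1.01·[0.5857·66.8200 + 0.4143·100.8400] = 80.1129
Node u (S = 175.5): V_u = 1/1.01·[0.5857·0.0000 + 0.4143·27.4085] = 11.2425
Node d (S = 81): V_d = 1/1.01·[0.5857·27.4085 + 0.4143·80.1129] = 48.7556
Node 0 (S = 135): V_0 = 1/1.01·[0.5857·11.2425 + 0.4143·48.7556] = 26.5185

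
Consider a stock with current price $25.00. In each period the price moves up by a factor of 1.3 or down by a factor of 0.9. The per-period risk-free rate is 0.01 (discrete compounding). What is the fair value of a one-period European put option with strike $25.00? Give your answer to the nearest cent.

$1.79

Risk-neutral probability p = (1 + 0.01 − 0.9)/(1.3 − 0.9) = 0.1100/0.4000 = 0.2750
Terminal stock prices: S_u = 32.5, S_d = 22.5
Terminal payoffs (K − S): max(-7.5, 0) = 0, max(2.5, 0) = 2.5
Node 0 (S = 25): V_0 = 1/1.01·[0.2750·0.0000 + 0.7250·2.5000] = 1.7946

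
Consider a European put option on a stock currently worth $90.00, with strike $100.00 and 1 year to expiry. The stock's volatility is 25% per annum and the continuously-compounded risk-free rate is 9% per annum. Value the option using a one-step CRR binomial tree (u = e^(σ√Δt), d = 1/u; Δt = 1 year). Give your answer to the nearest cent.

$10.27

CRR parameters: u = e^(σ√Δt) = e^(0.25·√1) = 1.2840, d = 1/u = 0.7788
Per-period rate: rΔt = 0.09·1 = 0.09, so R = e^0.09 = 1.0942
Risk-neutral probability p = (e^0.09 − 0.7788)/(1.2840 − 0.7788) = 0.3154/0.5052 = 0.6242
Terminal stock prices: S_u = 115.6, S_d = 70.09
Terminal payoffs (K − S): max(-15.56, 0) = 0, max(29.91, 0) = 29.91
Node 0 (S = 90): V_0 = e^(−0.09)·[0.6242·0.0000 + 0.3758·29.9079] = 10.2714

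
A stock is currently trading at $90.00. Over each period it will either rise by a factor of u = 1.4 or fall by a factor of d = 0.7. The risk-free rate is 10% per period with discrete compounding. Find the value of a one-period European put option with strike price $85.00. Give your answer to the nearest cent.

Risk-neutral probability p = (1 + 0.1 − 0.7)/(1.4 − 0.7) = 0.4000/0.7000 = 0.5714
Terminal stock prices: S_u = 126, S_d = 63
Terminal payoffs (K − S): max(-41, 0) = 0, max(22, 0) = 22
Node 0 (S = 90): V_0 = 1/1.1·[0.5714·0.0000 + 0.4286·22.0000] = 8.5714

$8.57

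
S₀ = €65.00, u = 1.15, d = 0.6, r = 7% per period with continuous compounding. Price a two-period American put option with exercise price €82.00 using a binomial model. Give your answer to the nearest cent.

€17.00

Risk-neutral probability p = (e^0.07 − 0.6)/(1.15 − 0.6) = 0.4725/0.5500 = 0.8591
Terminal stock prices: S_uu = 85.96, S_ud = 44.85, S_dd = 23.4
Terminal payoffs (K − S): max(-3.962, 0) = 0, max(37.15, 0) = 37.15, max(58.6, 0) = 58.6
Node u (S = 74.75): continuation = e^(−0.07)·[0.8591·0.0000 + 0.1409·37.1500] = 4.8804; exercise value = 7.2500 > continuation, so V_u = 7.2500 (exercise)
Node d (S = 39): continuation = e^(−0.07)·[0.8591·37.1500 + 0.1409·58.6000] = 37.4563; exercise value = 43.0000 > continuation, so V_d = 43.0000 (exercise)
Node 0 (S = 65): continuation = e^(−0.07)·[0.8591·7.2500 + 0.1409·43.0000] = 11.4563; exercise value = 17.0000 > continuation, so V_0 = 17.0000 (exercise)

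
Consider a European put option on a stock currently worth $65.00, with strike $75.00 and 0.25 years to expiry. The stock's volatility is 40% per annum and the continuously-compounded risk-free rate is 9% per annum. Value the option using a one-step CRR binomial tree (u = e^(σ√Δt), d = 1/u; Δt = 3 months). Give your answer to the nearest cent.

CRR parameters: u = e^(σ√Δt) = e^(0.4·√0.25) = 1.2214, d = 1/u = 0.8187
Per-period rate: rΔt = 0.09·0.25 = 0.0225, so R = e^0.0225 = 1.0228
Risk-neutral probability p = (e^0.0225 − 0.8187)/(1.2214 − 0.8187) = 0.2040/0.4027 = 0.5067
Terminal stock prices: S_u = 79.39, S_d = 53.22
Terminal payoffs (K − S): max(-4.391, 0) = 0, max(21.78, 0) = 21.78
Node 0 (S = 65): V_0 = e^(−0.0225)·[0.5067·0.0000 + 0.4933·21.7825] = 10.5067

$10.51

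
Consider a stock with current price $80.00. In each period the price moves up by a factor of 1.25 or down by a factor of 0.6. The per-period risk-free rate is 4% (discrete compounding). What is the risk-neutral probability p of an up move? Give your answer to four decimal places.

p = 0.6769

Risk-neutral probability p = (1 + 0.04 − 0.6)/(1.25 − 0.6) = 0.4400/0.6500 = 0.6769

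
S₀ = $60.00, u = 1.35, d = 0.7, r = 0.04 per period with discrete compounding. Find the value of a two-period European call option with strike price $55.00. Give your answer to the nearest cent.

$14.53

Risk-neutral probability p = (1 + 0.04 − 0.7)/(1.35 − 0.7) = 0.3400/0.6500 = 0.5231
Terminal stock prices: S_uu = 109.4, S_ud = 56.7, S_dd = 29.4
Terminal payoffs (S − K): max(54.35, 0) = 54.35, max(1.7, 0) = 1.7, max(-25.6, 0) = 0
Node u (S = 81): V_u = 1/1.04·[0.5231·54.3500 + 0.4769·1.7000] = 28.1154
Node d (S = 42): V_d = 1/1.04·[0.5231·1.7000 + 0.4769·0.0000] = 0.8550
Node 0 (S = 60): V_0 = 1/1.04·[0.5231·28.1154 + 0.4769·0.8550] = 14.5330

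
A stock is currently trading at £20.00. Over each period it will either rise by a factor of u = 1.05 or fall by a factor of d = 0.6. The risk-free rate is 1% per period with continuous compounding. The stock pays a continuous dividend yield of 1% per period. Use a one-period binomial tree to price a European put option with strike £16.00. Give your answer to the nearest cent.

Per-period risk-free factor R = e^0.01 = 1.0101; dividend-adjusted growth = e^(0.01−0.01) = 1.0000.
Risk-neutral probability p = (1.0000 − 0.6)/(1.05 − 0.6) = 0.4000/0.4500 = 0.8889
Terminal stock prices: S_u = 21, S_d = 12
Terminal payoffs (K − S): max(-5, 0) = 0, max(4, 0) = 4
Node 0 (S = 20): V_0 = e^(−0.01)·[0.8889·0.0000 + 0.1111·4.0000] = 0.4400

£0.44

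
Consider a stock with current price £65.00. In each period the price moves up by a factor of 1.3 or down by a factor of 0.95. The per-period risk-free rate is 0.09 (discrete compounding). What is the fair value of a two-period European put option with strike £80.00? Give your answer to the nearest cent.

Risk-neutral probability p = (1 + 0.09 − 0.95)/(1.3 − 0.95) = 0.1400/0.3500 = 0.4000
Terminal stock prices: S_uu = 109.9, S_ud = 80.27, S_dd = 58.66
Terminal payoffs (K − S): max(-29.85, 0) = 0, max(-0.275, 0) = 0, max(21.34, 0) = 21.34
Node u (S = 84.5): V_u = 1/1.09·[0.4000·0.0000 + 0.6000·0.0000] = 0.0000
Node d (S = 61.75): V_d = 1/1.09·[0.4000·0.0000 + 0.6000·21.3375] = 11.7454
Node 0 (S = 65): V_0 = 1/1.09·[0.4000·0.0000 + 0.6000·11.7454] = 6.4654

£6.47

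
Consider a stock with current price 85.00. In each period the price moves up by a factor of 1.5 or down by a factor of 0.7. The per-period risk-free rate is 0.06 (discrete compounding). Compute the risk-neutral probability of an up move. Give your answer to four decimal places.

Risk-neutral probability p = (1 + 0.06 − 0.7)/(1.5 − 0.7) = 0.3600/0.8000 = 0.4500

p = 0.4500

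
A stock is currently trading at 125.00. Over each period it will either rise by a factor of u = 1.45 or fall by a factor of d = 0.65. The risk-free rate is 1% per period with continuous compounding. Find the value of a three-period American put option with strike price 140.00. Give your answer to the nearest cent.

42.60

Risk-neutral probability p = (e^0.01 − 0.65)/(1.45 − 0.65) = 0.3601/0.8000 = 0.4501
Terminal stock prices: S_uuu = 381.1, S_uud = 170.8, S_udd = 76.58, S_ddd = 34.33
Terminal payoffs (K − S): max(-241.1, 0) = 0, max(-30.83, 0) = 0, max(63.42, 0) = 63.42, max(105.7, 0) = 105.7
Node uu (S = 262.8): continuation = e^(−0.01)·[0.4501·0.0000 + 0.5499·0.0000] = 0.0000; exercise value = 0.0000 ≤ continuation, so V_uu = 0.0000
Node ud (S = 117.8): continuation = e^(−0.01)·[0.4501·0.0000 + 0.5499·63.4219] = 34.5310; exercise value = 22.1875 ≤ continuation, so V_ud = 34.5310
Node dd (S = 52.81): continuation = e^(−0.01)·[0.4501·63.4219 + 0.5499·105.6719] = 85.7945; exercise value = 87.1875 > continuation, so V_dd = 87.1875 (exercise)
Node u (S = 181.2): continuation = e^(−0.01)·[0.4501·0.0000 + 0.5499·34.5310] = 18.8009; exercise value = 0.0000 ≤ continuation, so V_u = 18.8009
Node d (S = 81.25): continuation = e^(−0.01)·[0.4501·34.5310 + 0.5499·87.1875] = 62.8571; exercise value = 58.7500 ≤ continuation, so V_d = 62.8571
Node 0 (S = 125): continuation = e^(−0.01)·[0.4501·18.8009 + 0.5499·62.8571] = 42.6009; exercise value = 15.0000 ≤ continuation, so V_0 = 42.6009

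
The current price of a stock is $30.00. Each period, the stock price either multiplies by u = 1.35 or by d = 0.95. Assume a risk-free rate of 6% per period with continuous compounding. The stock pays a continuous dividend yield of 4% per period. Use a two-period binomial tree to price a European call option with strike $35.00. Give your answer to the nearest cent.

$1.43

Per-period risk-free factor R = e^0.06 = 1.0618; dividend-adjusted growth = e^(0.06−0.04) = 1.0202.
Risk-neutral probability p = (1.0202 − 0.95)/(1.35 − 0.95) = 0.0702/0.4000 = 0.1755
Terminal stock prices: S_uu = 54.68, S_ud = 38.48, S_dd = 27.07
Terminal payoffs (S − K): max(19.68, 0) = 19.68, max(3.475, 0) = 3.475, max(-7.925, 0) = 0
Node u (S = 40.5): V_u = e^(−0.06)·[0.1755·19.6750 + 0.8245·3.4750] = 5.9502
Node d (S = 28.5): V_d = e^(−0.06)·[0.1755·3.4750 + 0.8245·0.0000] = 0.5744
Node 0 (S = 30): V_0 = e^(−0.06)·[0.1755·5.9502 + 0.8245·0.5744] = 1.4294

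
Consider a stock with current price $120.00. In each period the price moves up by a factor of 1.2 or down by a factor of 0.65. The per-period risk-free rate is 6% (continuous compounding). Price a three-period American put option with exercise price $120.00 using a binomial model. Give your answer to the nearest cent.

Risk-neutral probability p = (e^0.06 − 0.65)/(1.2 − 0.65) = 0.4118/0.5500 = 0.7488
Terminal stock prices: S_uuu = 207.4, S_uud = 112.3, S_udd = 60.84, S_ddd = 32.95
Terminal payoffs (K − S): max(-87.36, 0) = 0, max(7.68, 0) = 7.68, max(59.16, 0) = 59.16, max(87.05, 0) = 87.05
Node uu (S = 172.8): continuation = e^(−0.06)·[0.7488·0.0000 + 0.2512·7.6800] = 1.8169; exercise value = 0.0000 ≤ continuation, so V_uu = 1.8169
Node ud (S = 93.6): continuation = e^(−0.06)·[0.7488·7.6800 + 0.2512·59.1600] = 19.4117; exercise value = 26.4000 > continuation, so V_ud = 26.4000 (exercise)
Node dd (S = 50.7): continuation = e^(−0.06)·[0.7488·59.1600 + 0.2512·87.0450] = 62.3117; exercise value = 69.3000 > continuation, so V_dd = 69.3000 (exercise)
Node u (S = 144): continuation = e^(−0.06)·[0.7488·1.8169 + 0.2512·26.4000] = 7.5269; exercise value = 0.0000 ≤ continuation, so V_u = 7.5269
Node d (S = 78): continuation = e^(−0.06)·[0.7488·26.4000 + 0.2512·69.3000] = 35.0117; exercise value = 42.0000 > continuation, so V_d = 42.0000 (exercise)
Node 0 (S = 120): continuation = e^(−0.06)·[0.7488·7.5269 + 0.2512·42.0000] = 15.2441; exercise value = 0.0000 ≤ continuation, so V_0 = 15.2441

$15.24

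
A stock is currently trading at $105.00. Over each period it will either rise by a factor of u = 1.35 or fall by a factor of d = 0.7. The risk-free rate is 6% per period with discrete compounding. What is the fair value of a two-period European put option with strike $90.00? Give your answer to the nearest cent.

$6.83

Risk-neutral probability p = (1 + 0.06 − 0.7)/(1.35 − 0.7) = 0.3600/0.6500 = 0.5538
Terminal stock prices: S_uu = 191.4, S_ud = 99.22, S_dd = 51.45
Terminal payoffs (K − S): max(-101.4, 0) = 0, max(-9.225, 0) = 0, max(38.55, 0) = 38.55
Node u (S = 141.8): V_u = 1/1.06·[0.5538·0.0000 + 0.4462·0.0000] = 0.0000
Node d (S = 73.5): V_d = 1/1.06·[0.5538·0.0000 + 0.4462·38.5500] = 16.2257
Node 0 (S = 105): V_0 = 1/1.06·[0.5538·0.0000 + 0.4462·16.2257] = 6.8294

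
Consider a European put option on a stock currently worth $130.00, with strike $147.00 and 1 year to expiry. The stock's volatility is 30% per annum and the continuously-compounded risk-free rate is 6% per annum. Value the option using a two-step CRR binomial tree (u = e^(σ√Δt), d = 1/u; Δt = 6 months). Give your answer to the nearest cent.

CRR parameters: u = e^(σ√Δt) = e^(0.3·√0.5) = 1.2363, d = 1/u = 0.8089
Per-period rate: rΔt = 0.06·0.5 = 0.03, so R = e^0.03 = 1.0305
Risk-neutral probability p = (e^0.03 − 0.8089)/(1.2363 − 0.8089) = 0.2216/0.4275 = 0.5184
Terminal stock prices: S_uu = 198.7, S_ud = 130, S_dd = 85.05
Terminal payoffs (K − S): max(-51.7, 0) = 0, max(17, 0) = 17, max(61.95, 0) = 61.95
Node u (S = 160.7): V_u = e^(−0.03)·[0.5184·0.0000 + 0.4816·17.0000] = 7.9450
Node d (S = 105.2): V_d = e^(−0.03)·[0.5184·17.0000 + 0.4816·61.9474] = 37.5040
Node 0 (S = 130): V_0 = e^(−0.03)·[0.5184·7.9450 + 0.4816·37.5040] = 21.5248

$21.52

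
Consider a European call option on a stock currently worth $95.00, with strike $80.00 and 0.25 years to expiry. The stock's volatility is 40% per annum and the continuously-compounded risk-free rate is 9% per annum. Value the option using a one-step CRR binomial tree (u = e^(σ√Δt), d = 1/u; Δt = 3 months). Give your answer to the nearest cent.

CRR parameters: u = e^(σ√Δt) = e^(0.4·√0.25) = 1.2214, d = 1/u = 0.8187
Per-period rate: rΔt = 0.09·0.25 = 0.0225, so R = e^0.0225 = 1.0228
Risk-neutral probability p = (e^0.0225 − 0.8187)/(1.2214 − 0.8187) = 0.2040/0.4027 = 0.5067
Terminal stock prices: S_u = 116, S_d = 77.78
Terminal payoffs (S − K): max(36.03, 0) = 36.03, max(-2.221, 0) = 0
Node 0 (S = 95): V_0 = e^(−0.0225)·[0.5067·36.0333 + 0.4933·0.0000] = 17.8510

$17.85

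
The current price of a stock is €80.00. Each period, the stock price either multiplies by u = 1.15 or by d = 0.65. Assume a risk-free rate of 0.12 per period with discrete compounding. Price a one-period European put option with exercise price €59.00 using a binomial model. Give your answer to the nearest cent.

Risk-neutral probability p = (1 + 0.12 − 0.65)/(1.15 − 0.65) = 0.4700/0.5000 = 0.9400
Terminal stock prices: S_u = 92, S_d = 52
Terminal payoffs (K − S): max(-33, 0) = 0, max(7, 0) = 7
Node 0 (S = 80): V_0 = 1/1.12·[0.9400·0.0000 + 0.0600·7.0000] = 0.3750

€0.37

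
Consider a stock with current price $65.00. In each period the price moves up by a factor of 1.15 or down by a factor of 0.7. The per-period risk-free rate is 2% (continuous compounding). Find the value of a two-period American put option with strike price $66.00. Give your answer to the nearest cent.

Risk-neutral probability p = (e^0.02 − 0.7)/(1.15 − 0.7) = 0.3202/0.4500 = 0.7116
Terminal stock prices: S_uu = 85.96, S_ud = 52.32, S_dd = 31.85
Terminal payoffs (K − S): max(-19.96, 0) = 0, max(13.68, 0) = 13.68, max(34.15, 0) = 34.15
Node u (S = 74.75): continuation = e^(−0.02)·[0.7116·0.0000 + 0.2884·13.6750] = 3.8663; exercise value = 0.0000 ≤ continuation, so V_u = 3.8663
Node d (S = 45.5): continuation = e^(−0.02)·[0.7116·13.6750 + 0.2884·34.1500] = 19.1931; exercise value = 20.5000 > continuation, so V_d = 20.5000 (exercise)
Node 0 (S = 65): continuation = e^(−0.02)·[0.7116·3.8663 + 0.2884·20.5000] = 8.4926; exercise value = 1.0000 ≤ continuation, so V_0 = 8.4926

$8.49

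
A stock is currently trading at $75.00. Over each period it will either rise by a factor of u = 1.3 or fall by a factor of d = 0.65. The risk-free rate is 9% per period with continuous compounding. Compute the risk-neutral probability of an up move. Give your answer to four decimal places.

Risk-neutral probability p = (e^0.09 − 0.65)/(1.3 − 0.65) = 0.4442/0.6500 = 0.6833

p = 0.6833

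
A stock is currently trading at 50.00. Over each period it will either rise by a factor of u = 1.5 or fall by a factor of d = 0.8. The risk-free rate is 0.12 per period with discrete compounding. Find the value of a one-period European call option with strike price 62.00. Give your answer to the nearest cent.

5.31

Risk-neutral probability p = (1 + 0.12 − 0.8)/(1.5 − 0.8) = 0.3200/0.7000 = 0.4571
Terminal stock prices: S_u = 75, S_d = 40
Terminal payoffs (S − K): max(13, 0) = 13, max(-22, 0) = 0
Node 0 (S = 50): V_0 = 1/1.12·[0.4571·13.0000 + 0.5429·0.0000] = 5.3061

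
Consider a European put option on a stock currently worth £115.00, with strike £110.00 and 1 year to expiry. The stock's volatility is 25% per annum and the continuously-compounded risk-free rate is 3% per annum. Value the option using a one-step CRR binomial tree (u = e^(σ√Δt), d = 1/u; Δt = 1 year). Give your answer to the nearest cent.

£9.95

CRR parameters: u = e^(σ√Δt) = e^(0.25·√1) = 1.2840, d = 1/u = 0.7788
Per-period rate: rΔt = 0.03·1 = 0.03, so R = e^0.03 = 1.0305
Risk-neutral probability p = (e^0.03 − 0.7788)/(1.2840 − 0.7788) = 0.2517/0.5052 = 0.4981
Terminal stock prices: S_u = 147.7, S_d = 89.56
Terminal payoffs (K − S): max(-37.66, 0) = 0, max(20.44, 0) = 20.44
Node 0 (S = 115): V_0 = e^(−0.03)·[0.4981·0.0000 + 0.5019·20.4379] = 9.9546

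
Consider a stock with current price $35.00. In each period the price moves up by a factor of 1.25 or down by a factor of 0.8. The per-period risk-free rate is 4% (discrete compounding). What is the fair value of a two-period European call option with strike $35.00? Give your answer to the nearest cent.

Risk-neutral probability p = (1 + 0.04 − 0.8)/(1.25 − 0.8) = 0.2400/0.4500 = 0.5333
Terminal stock prices: S_uu = 54.69, S_ud = 35, S_dd = 22.4
Terminal payoffs (S − K): max(19.69, 0) = 19.69, max(0, 0) = 0, max(-12.6, 0) = 0
Node u (S = 43.75): V_u = 1/1.04·[0.5333·19.6875 + 0.4667·0.0000] = 10.0962
Node d (S = 28): V_d = 1/1.04·[0.5333·0.0000 + 0.4667·0.0000] = 0.0000
Node 0 (S = 35): V_0 = 1/1.04·[0.5333·10.0962 + 0.4667·0.0000] = 5.1775

$5.18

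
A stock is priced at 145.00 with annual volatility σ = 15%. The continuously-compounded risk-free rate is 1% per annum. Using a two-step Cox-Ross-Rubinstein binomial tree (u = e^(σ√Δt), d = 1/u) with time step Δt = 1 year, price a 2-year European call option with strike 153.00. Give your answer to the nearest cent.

10.30

CRR parameters: u = e^(σ√Δt) = e^(0.15·√1) = 1.1618, d = 1/u = 0.8607
Per-period rate: rΔt = 0.01·1 = 0.01, so R = e^0.01 = 1.0101
Risk-neutral probability p = (e^0.01 − 0.8607)/(1.1618 − 0.8607) = 0.1493/0.3011 = 0.4959
Terminal stock prices: S_uu = 195.7, S_ud = 145, S_dd = 107.4
Terminal payoffs (S − K): max(42.73, 0) = 42.73, max(-8, 0) = 0, max(-45.58, 0) = 0
Node u (S = 168.5): V_u = e^(−0.01)·[0.4959·42.7295 + 0.5041·0.0000] = 20.9807
Node d (S = 124.8): V_d = e^(−0.01)·[0.4959·0.0000 + 0.5041·0.0000] = 0.0000
Node 0 (S = 145): V_0 = e^(−0.01)·[0.4959·20.9807 + 0.5041·0.0000] = 10.3017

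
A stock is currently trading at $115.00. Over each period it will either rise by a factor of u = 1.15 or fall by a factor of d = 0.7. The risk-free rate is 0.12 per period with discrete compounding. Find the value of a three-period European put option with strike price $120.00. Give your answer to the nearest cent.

Risk-neutral probability p = (1 + 0.12 − 0.7)/(1.15 − 0.7) = 0.4200/0.4500 = 0.9333
Terminal stock prices: S_uuu = 174.9, S_uud = 106.5, S_udd = 64.8, S_ddd = 39.44
Terminal payoffs (K − S): max(-54.9, 0) = 0, max(13.54, 0) = 13.54, max(55.2, 0) = 55.2, max(80.56, 0) = 80.56
Node uu (S = 152.1): V_uu = 1/1.12·[0.9333·0.0000 + 0.0667·13.5388] = 0.8059
Node ud (S = 92.57): V_ud = 1/1.12·[0.9333·13.5388 + 0.0667·55.1975] = 14.5679
Node dd (S = 56.35): V_dd = 1/1.12·[0.9333·55.1975 + 0.0667·80.5550] = 50.7929
Node u (S = 132.2): V_u = 1/1.12·[0.9333·0.8059 + 0.0667·14.5679] = 1.5387
Node d (S = 80.5): V_d = 1/1.12·[0.9333·14.5679 + 0.0667·50.7929] = 15.1633
Node 0 (S = 115): V_0 = 1/1.12·[0.9333·1.5387 + 0.0667·15.1633] = 2.1848

$2.18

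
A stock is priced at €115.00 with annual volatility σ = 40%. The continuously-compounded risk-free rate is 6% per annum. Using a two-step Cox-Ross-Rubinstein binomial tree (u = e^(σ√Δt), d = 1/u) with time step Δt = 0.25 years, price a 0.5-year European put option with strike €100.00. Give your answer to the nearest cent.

CRR parameters: u = e^(σ√Δt) = e^(0.4·√0.25) = 1.2214, d = 1/u = 0.8187
Per-period rate: rΔt = 0.06·0.25 = 0.015, so R = e^0.015 = 1.0151
Risk-neutral probability p = (e^0.015 − 0.8187)/(1.2214 − 0.8187) = 0.1964/0.4027 = 0.4877
Terminal stock prices: S_uu = 171.6, S_ud = 115, S_dd = 77.09
Terminal payoffs (K − S): max(-71.56, 0) = 0, max(-15, 0) = 0, max(22.91, 0) = 22.91
Node u (S = 140.5): V_u = e^(−0.015)·[0.4877·0.0000 + 0.5123·0.0000] = 0.0000
Node d (S = 94.15): V_d = e^(−0.015)·[0.4877·0.0000 + 0.5123·22.9132] = 11.5637
Node 0 (S = 115): V_0 = e^(−0.015)·[0.4877·0.0000 + 0.5123·11.5637] = 5.8359

€5.84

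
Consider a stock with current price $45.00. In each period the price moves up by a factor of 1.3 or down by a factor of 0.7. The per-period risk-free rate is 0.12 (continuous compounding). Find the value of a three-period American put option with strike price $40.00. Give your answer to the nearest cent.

Risk-neutral probability p = (e^0.12 − 0.7)/(1.3 − 0.7) = 0.4275/0.6000 = 0.7125
Terminal stock prices: S_uuu = 98.87, S_uud = 53.24, S_udd = 28.66, S_ddd = 15.43
Terminal payoffs (K − S): max(-58.87, 0) = 0, max(-13.24, 0) = 0, max(11.34, 0) = 11.34, max(24.57, 0) = 24.57
Node uu (S = 76.05): continuation = e^(−0.12)·[0.7125·0.0000 + 0.2875·0.0000] = 0.0000; exercise value = 0.0000 ≤ continuation, so V_uu = 0.0000
Node ud (S = 40.95): continuation = e^(−0.12)·[0.7125·0.0000 + 0.2875·11.3350] = 2.8904; exercise value = 0.0000 ≤ continuation, so V_ud = 2.8904
Node dd (S = 22.05): continuation = e^(−0.12)·[0.7125·11.3350 + 0.2875·24.5650] = 13.4268; exercise value = 17.9500 > continuation, so V_dd = 17.9500 (exercise)
Node u (S = 58.5): continuation = e^(−0.12)·[0.7125·0.0000 + 0.2875·2.8904] = 0.7370; exercise value = 0.0000 ≤ continuation, so V_u = 0.7370
Node d (S = 31.5): continuation = e^(−0.12)·[0.7125·2.8904 + 0.2875·17.9500] = 6.4036; exercise value = 8.5000 > continuation, so V_d = 8.5000 (exercise)
Node 0 (S = 45): continuation = e^(−0.12)·[0.7125·0.7370 + 0.2875·8.5000] = 2.6332; exercise value = 0.0000 ≤ continuation, so V_0 = 2.6332

$2.63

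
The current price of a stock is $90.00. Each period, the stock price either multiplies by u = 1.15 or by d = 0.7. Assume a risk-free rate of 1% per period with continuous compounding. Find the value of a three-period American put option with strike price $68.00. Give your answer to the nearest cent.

Risk-neutral probability p = (e^0.01 − 0.7)/(1.15 − 0.7) = 0.3101/0.4500 = 0.6890
Terminal stock prices: S_uuu = 136.9, S_uud = 83.32, S_udd = 50.71, S_ddd = 30.87
Terminal payoffs (K − S): max(-68.88, 0) = 0, max(-15.32, 0) = 0, max(17.29, 0) = 17.29, max(37.13, 0) = 37.13
Node uu (S = 119): continuation = e^(−0.01)·[0.6890·0.0000 + 0.3110·0.0000] = 0.0000; exercise value = 0.0000 ≤ continuation, so V_uu = 0.0000
Node ud (S = 72.45): continuation = e^(−0.01)·[0.6890·0.0000 + 0.3110·17.2850] = 5.3221; exercise value = 0.0000 ≤ continuation, so V_ud = 5.3221
Node dd (S = 44.1): continuation = e^(−0.01)·[0.6890·17.2850 + 0.3110·37.1300] = 23.2234; exercise value = 23.9000 > continuation, so V_dd = 23.9000 (exercise)
Node u (S = 103.5): continuation = e^(−0.01)·[0.6890·0.0000 + 0.3110·5.3221] = 1.6387; exercise value = 0.0000 ≤ continuation, so V_u = 1.6387
Node d (S = 63): continuation = e^(−0.01)·[0.6890·5.3221 + 0.3110·23.9000] = 10.9894; exercise value = 5.0000 ≤ continuation, so V_d = 10.9894
Node 0 (S = 90): continuation = e^(−0.01)·[0.6890·1.6387 + 0.3110·10.9894] = 4.5015; exercise value = 0.0000 ≤ continuation, so V_0 = 4.5015

$4.50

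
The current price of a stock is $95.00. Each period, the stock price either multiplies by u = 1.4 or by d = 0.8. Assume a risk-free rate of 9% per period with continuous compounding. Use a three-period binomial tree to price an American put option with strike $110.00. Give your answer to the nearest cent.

Risk-neutral probability p = (e^0.09 − 0.8)/(1.4 − 0.8) = 0.2942/0.6000 = 0.4903
Terminal stock prices: S_uuu = 260.7, S_uud = 149, S_udd = 85.12, S_ddd = 48.64
Terminal payoffs (K − S): max(-150.7, 0) = 0, max(-38.96, 0) = 0, max(24.88, 0) = 24.88, max(61.36, 0) = 61.36
Node uu (S = 186.2): continuation = e^(−0.09)·[0.4903·0.0000 + 0.5097·0.0000] = 0.0000; exercise value = 0.0000 ≤ continuation, so V_uu = 0.0000
Node ud (S = 106.4): continuation = e^(−0.09)·[0.4903·0.0000 + 0.5097·24.8800] = 11.5901; exercise value = 3.6000 ≤ continuation, so V_ud = 11.5901
Node dd (S = 60.8): continuation = e^(−0.09)·[0.4903·24.8800 + 0.5097·61.3600] = 39.7324; exercise value = 49.2000 > continuation, so V_dd = 49.2000 (exercise)
Node u (S = 133): continuation = e^(−0.09)·[0.4903·0.0000 + 0.5097·11.5901] = 5.3991; exercise value = 0.0000 ≤ continuation, so V_u = 5.3991
Node d (S = 76): continuation = e^(−0.09)·[0.4903·11.5901 + 0.5097·49.2000] = 28.1127; exercise value = 34.0000 > continuation, so V_d = 34.0000 (exercise)
Node 0 (S = 95): continuation = e^(−0.09)·[0.4903·5.3991 + 0.5097·34.0000] = 18.2578; exercise value = 15.0000 ≤ continuation, so V_0 = 18.2578

$18.26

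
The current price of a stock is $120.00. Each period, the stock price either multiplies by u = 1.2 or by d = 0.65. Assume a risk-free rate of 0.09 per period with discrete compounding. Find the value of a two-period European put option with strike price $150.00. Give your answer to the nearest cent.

$18.53

Risk-neutral probability p = (1 + 0.09 − 0.65)/(1.2 − 0.65) = 0.4400/0.5500 = 0.8000
Terminal stock prices: S_uu = 172.8, S_ud = 93.6, S_dd = 50.7
Terminal payoffs (K − S): max(-22.8, 0) = 0, max(56.4, 0) = 56.4, max(99.3, 0) = 99.3
Node u (S = 144): V_u = 1/1.09·[0.8000·0.0000 + 0.2000·56.4000] = 10.3486
Node d (S = 78): V_d = 1/1.09·[0.8000·56.4000 + 0.2000·99.3000] = 59.6147
Node 0 (S = 120): V_0 = 1/1.09·[0.8000·10.3486 + 0.2000·59.6147] = 18.5338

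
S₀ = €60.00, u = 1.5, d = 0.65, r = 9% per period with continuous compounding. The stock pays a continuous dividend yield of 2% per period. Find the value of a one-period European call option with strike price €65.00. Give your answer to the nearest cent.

€11.36

Per-period risk-free factor R = e^0.09 = 1.0942; dividend-adjusted growth = e^(0.09−0.02) = 1.0725.
Risk-neutral probability p = (1.0725 − 0.65)/(1.5 − 0.65) = 0.4225/0.8500 = 0.4971
Terminal stock prices: S_u = 90, S_d = 39
Terminal payoffs (S − K): max(25, 0) = 25, max(-26, 0) = 0
Node 0 (S = 60): V_0 = e^(−0.09)·[0.4971·25.0000 + 0.5029·0.0000] = 11.3572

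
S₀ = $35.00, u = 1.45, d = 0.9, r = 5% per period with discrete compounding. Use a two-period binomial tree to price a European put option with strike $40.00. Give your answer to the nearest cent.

Risk-neutral probability p = (1 + 0.05 − 0.9)/(1.45 − 0.9) = 0.1500/0.5500 = 0.2727
Terminal stock prices: S_uu = 73.59, S_ud = 45.68, S_dd = 28.35
Terminal payoffs (K − S): max(-33.59, 0) = 0, max(-5.675, 0) = 0, max(11.65, 0) = 11.65
Node u (S = 50.75): V_u = 1/1.05·[0.2727·0.0000 + 0.7273·0.0000] = 0.0000
Node d (S = 31.5): V_d = 1/1.05·[0.2727·0.0000 + 0.7273·11.6500] = 8.0693
Node 0 (S = 35): V_0 = 1/1.05·[0.2727·0.0000 + 0.7273·8.0693] = 5.5891

$5.59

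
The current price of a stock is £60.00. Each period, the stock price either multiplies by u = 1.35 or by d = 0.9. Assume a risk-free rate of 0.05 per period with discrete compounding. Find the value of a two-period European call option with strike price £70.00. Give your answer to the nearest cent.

Risk-neutral probability p = (1 + 0.05 − 0.9)/(1.35 − 0.9) = 0.1500/0.4500 = 0.3333
Terminal stock prices: S_uu = 109.4, S_ud = 72.9, S_dd = 48.6
Terminal payoffs (S − K): max(39.35, 0) = 39.35, max(2.9, 0) = 2.9, max(-21.4, 0) = 0
Node u (S = 81): V_u = 1/1.05·[0.3333·39.3500 + 0.6667·2.9000] = 14.3333
Node d (S = 54): V_d = 1/1.05·[0.3333·2.9000 + 0.6667·0.0000] = 0.9206
Node 0 (S = 60): V_0 = 1/1.05·[0.3333·14.3333 + 0.6667·0.9206] = 5.1348

£5.13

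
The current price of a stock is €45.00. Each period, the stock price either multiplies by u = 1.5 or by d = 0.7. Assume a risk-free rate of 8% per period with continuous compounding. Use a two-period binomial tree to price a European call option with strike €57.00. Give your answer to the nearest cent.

Risk-neutral probability p = (e^0.08 − 0.7)/(1.5 − 0.7) = 0.3833/0.8000 = 0.4791
Terminal stock prices: S_uu = 101.2, S_ud = 47.25, S_dd = 22.05
Terminal payoffs (S − K): max(44.25, 0) = 44.25, max(-9.75, 0) = 0, max(-34.95, 0) = 0
Node u (S = 67.5): V_u = e^(−0.08)·[0.4791·44.2500 + 0.5209·0.0000] = 19.5706
Node d (S = 31.5): V_d = e^(−0.08)·[0.4791·0.0000 + 0.5209·0.0000] = 0.0000
Node 0 (S = 45): V_0 = e^(−0.08)·[0.4791·19.5706 + 0.5209·0.0000] = 8.6555

€8.66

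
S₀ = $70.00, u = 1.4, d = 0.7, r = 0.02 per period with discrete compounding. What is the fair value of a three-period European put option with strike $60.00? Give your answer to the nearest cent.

Risk-neutral probability p = (1 + 0.02 − 0.7)/(1.4 − 0.7) = 0.3200/0.7000 = 0.4571
Terminal stock prices: S_uuu = 192.1, S_uud = 96.04, S_udd = 48.02, S_ddd = 24.01
Terminal payoffs (K − S): max(-132.1, 0) = 0, max(-36.04, 0) = 0, max(11.98, 0) = 11.98, max(35.99, 0) = 35.99
Node uu (S = 137.2): V_uu = 1/1.02·[0.4571·0.0000 + 0.5429·0.0000] = 0.0000
Node ud (S = 68.6): V_ud = 1/1.02·[0.4571·0.0000 + 0.5429·11.9800] = 6.3759
Node dd (S = 34.3): V_dd = 1/1.02·[0.4571·11.9800 + 0.5429·35.9900] = 24.5235
Node u (S = 98): V_u = 1/1.02·[0.4571·0.0000 + 0.5429·6.3759] = 3.3933
Node d (S = 49): V_d = 1/1.02·[0.4571·6.3759 + 0.5429·24.5235] = 15.9093
Node 0 (S = 70): V_0 = 1/1.02·[0.4571·3.3933 + 0.5429·15.9093] = 9.9880

$9.99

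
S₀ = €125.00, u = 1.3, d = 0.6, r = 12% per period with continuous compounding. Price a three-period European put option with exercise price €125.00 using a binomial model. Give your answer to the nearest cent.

€7.39

Risk-neutral probability p = (e^0.12 − 0.6)/(1.3 − 0.6) = 0.5275/0.7000 = 0.7536
Terminal stock prices: S_uuu = 274.6, S_uud = 126.8, S_udd = 58.5, S_ddd = 27
Terminal payoffs (K − S): max(-149.6, 0) = 0, max(-1.75, 0) = 0, max(66.5, 0) = 66.5, max(98, 0) = 98
Node uu (S = 211.3): V_uu = e^(−0.12)·[0.7536·0.0000 + 0.2464·0.0000] = 0.0000
Node ud (S = 97.5): V_ud = e^(−0.12)·[0.7536·0.0000 + 0.2464·66.5000] = 14.5347
Node dd (S = 45): V_dd = e^(−0.12)·[0.7536·66.5000 + 0.2464·98.0000] = 65.8651
Node u (S = 162.5): V_u = e^(−0.12)·[0.7536·0.0000 + 0.2464·14.5347] = 3.1768
Node d (S = 75): V_d = e^(−0.12)·[0.7536·14.5347 + 0.2464·65.8651] = 24.1102
Node 0 (S = 125): V_0 = e^(−0.12)·[0.7536·3.1768 + 0.2464·24.1102] = 7.3929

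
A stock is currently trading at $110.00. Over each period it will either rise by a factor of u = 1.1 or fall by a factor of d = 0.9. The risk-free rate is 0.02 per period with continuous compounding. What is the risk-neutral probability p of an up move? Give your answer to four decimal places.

Risk-neutral probability p = (e^0.02 − 0.9)/(1.1 − 0.9) = 0.1202/0.2000 = 0.6010

p = 0.6010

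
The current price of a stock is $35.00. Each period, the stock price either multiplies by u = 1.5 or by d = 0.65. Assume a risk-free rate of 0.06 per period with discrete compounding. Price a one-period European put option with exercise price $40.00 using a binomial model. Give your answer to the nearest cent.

$8.42

Risk-neutral probability p = (1 + 0.06 − 0.65)/(1.5 − 0.65) = 0.4100/0.8500 = 0.4824
Terminal stock prices: S_u = 52.5, S_d = 22.75
Terminal payoffs (K − S): max(-12.5, 0) = 0, max(17.25, 0) = 17.25
Node 0 (S = 35): V_0 = 1/1.06·[0.4824·0.0000 + 0.5176·17.2500] = 8.4240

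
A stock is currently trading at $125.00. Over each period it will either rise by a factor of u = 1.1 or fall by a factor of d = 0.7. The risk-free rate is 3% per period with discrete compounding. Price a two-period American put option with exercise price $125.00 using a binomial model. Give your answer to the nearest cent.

$10.28

Risk-neutral probability p = (1 + 0.03 − 0.7)/(1.1 − 0.7) = 0.3300/0.4000 = 0.8250
Terminal stock prices: S_uu = 151.3, S_ud = 96.25, S_dd = 61.25
Terminal payoffs (K − S): max(-26.25, 0) = 0, max(28.75, 0) = 28.75, max(63.75, 0) = 63.75
Node u (S = 137.5): continuation = 1/1.03·[0.8250·0.0000 + 0.1750·28.7500] = 4.8847; exercise value = 0.0000 ≤ continuation, so V_u = 4.8847
Node d (S = 87.5): continuation = 1/1.03·[0.8250·28.7500 + 0.1750·63.7500] = 33.8592; exercise value = 37.5000 > continuation, so V_d = 37.5000 (exercise)
Node 0 (S = 125): continuation = 1/1.03·[0.8250·4.8847 + 0.1750·37.5000] = 10.2839; exercise value = 0.0000 ≤ continuation, so V_0 = 10.2839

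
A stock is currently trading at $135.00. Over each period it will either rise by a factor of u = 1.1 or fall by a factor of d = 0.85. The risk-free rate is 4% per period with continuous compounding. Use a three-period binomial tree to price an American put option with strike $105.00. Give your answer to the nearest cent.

Risk-neutral probability p = (e^0.04 − 0.85)/(1.1 − 0.85) = 0.1908/0.2500 = 0.7632
Terminal stock prices: S_uuu = 179.7, S_uud = 138.8, S_udd = 107.3, S_ddd = 82.91
Terminal payoffs (K − S): max(-74.69, 0) = 0, max(-33.85, 0) = 0, max(-2.291, 0) = 0, max(22.09, 0) = 22.09
Node uu (S = 163.4): continuation = e^(−0.04)·[0.7632·0.0000 + 0.2368·0.0000] = 0.0000; exercise value = 0.0000 ≤ continuation, so V_uu = 0.0000
Node ud (S = 126.2): continuation = e^(−0.04)·[0.7632·0.0000 + 0.2368·0.0000] = 0.0000; exercise value = 0.0000 ≤ continuation, so V_ud = 0.0000
Node dd (S = 97.54): continuation = e^(−0.04)·[0.7632·0.0000 + 0.2368·22.0931] = 5.0256; exercise value = 7.4625 > continuation, so V_dd = 7.4625 (exercise)
Node u (S = 148.5): continuation = e^(−0.04)·[0.7632·0.0000 + 0.2368·0.0000] = 0.0000; exercise value = 0.0000 ≤ continuation, so V_u = 0.0000
Node d (S = 114.8): continuation = e^(−0.04)·[0.7632·0.0000 + 0.2368·7.4625] = 1.6975; exercise value = 0.0000 ≤ continuation, so V_d = 1.6975
Node 0 (S = 135): continuation = e^(−0.04)·[0.7632·0.0000 + 0.2368·1.6975] = 0.3861; exercise value = 0.0000 ≤ continuation, so V_0 = 0.3861

$0.39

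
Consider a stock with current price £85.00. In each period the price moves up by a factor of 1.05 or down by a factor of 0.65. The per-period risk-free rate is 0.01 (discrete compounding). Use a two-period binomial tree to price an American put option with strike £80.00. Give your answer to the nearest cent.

Risk-neutral probability p = (1 + 0.01 − 0.65)/(1.05 − 0.65) = 0.3600/0.4000 = 0.9000
Terminal stock prices: S_uu = 93.71, S_ud = 58.01, S_dd = 35.91
Terminal payoffs (K − S): max(-13.71, 0) = 0, max(21.99, 0) = 21.99, max(44.09, 0) = 44.09
Node u (S = 89.25): continuation = 1/1.01·[0.9000·0.0000 + 0.1000·21.9875] = 2.1770; exercise value = 0.0000 ≤ continuation, so V_u = 2.1770
Node d (S = 55.25): continuation = 1/1.01·[0.9000·21.9875 + 0.1000·44.0875] = 23.9579; exercise value = 24.7500 > continuation, so V_d = 24.7500 (exercise)
Node 0 (S = 85): continuation = 1/1.01·[0.9000·2.1770 + 0.1000·24.7500] = 4.3904; exercise value = 0.0000 ≤ continuation, so V_0 = 4.3904

£4.39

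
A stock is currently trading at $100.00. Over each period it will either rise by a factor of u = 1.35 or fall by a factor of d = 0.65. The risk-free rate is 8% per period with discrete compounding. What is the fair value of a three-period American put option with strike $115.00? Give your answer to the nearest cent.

Risk-neutral probability p = (1 + 0.08 − 0.65)/(1.35 − 0.65) = 0.4300/0.7000 = 0.6143
Terminal stock prices: S_uuu = 246, S_uud = 118.5, S_udd = 57.04, S_ddd = 27.46
Terminal payoffs (K − S): max(-131, 0) = 0, max(-3.463, 0) = 0, max(57.96, 0) = 57.96, max(87.54, 0) = 87.54
Node uu (S = 182.3): continuation = 1/1.08·[0.6143·0.0000 + 0.3857·0.0000] = 0.0000; exercise value = 0.0000 ≤ continuation, so V_uu = 0.0000
Node ud (S = 87.75): continuation = 1/1.08·[0.6143·0.0000 + 0.3857·57.9625] = 20.7009; exercise value = 27.2500 > continuation, so V_ud = 27.2500 (exercise)
Node dd (S = 42.25): continuation = 1/1.08·[0.6143·57.9625 + 0.3857·87.5375] = 64.2315; exercise value = 72.7500 > continuation, so V_dd = 72.7500 (exercise)
Node u (S = 135): continuation = 1/1.08·[0.6143·0.0000 + 0.3857·27.2500] = 9.7321; exercise value = 0.0000 ≤ continuation, so V_u = 9.7321
Node d (S = 65): continuation = 1/1.08·[0.6143·27.2500 + 0.3857·72.7500] = 41.4815; exercise value = 50.0000 > continuation, so V_d = 50.0000 (exercise)
Node 0 (S = 100): continuation = 1/1.08·[0.6143·9.7321 + 0.3857·50.0000] = 23.3926; exercise value = 15.0000 ≤ continuation, so V_0 = 23.3926

$23.39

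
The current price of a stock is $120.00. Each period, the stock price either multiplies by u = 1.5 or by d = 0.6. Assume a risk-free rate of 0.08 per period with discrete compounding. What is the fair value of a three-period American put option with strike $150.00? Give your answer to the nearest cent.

$42.67

Risk-neutral probability p = (1 + 0.08 − 0.6)/(1.5 − 0.6) = 0.4800/0.9000 = 0.5333
Terminal stock prices: S_uuu = 405, S_uud = 162, S_udd = 64.8, S_ddd = 25.92
Terminal payoffs (K − S): max(-255, 0) = 0, max(-12, 0) = 0, max(85.2, 0) = 85.2, max(124.1, 0) = 124.1
Node uu (S = 270): continuation = 1/1.08·[0.5333·0.0000 + 0.4667·0.0000] = 0.0000; exercise value = 0.0000 ≤ continuation, so V_uu = 0.0000
Node ud (S = 108): continuation = 1/1.08·[0.5333·0.0000 + 0.4667·85.2000] = 36.8148; exercise value = 42.0000 > continuation, so V_ud = 42.0000 (exercise)
Node dd (S = 43.2): continuation = 1/1.08·[0.5333·85.2000 + 0.4667·124.0800] = 95.6889; exercise value = 106.8000 > continuation, so V_dd = 106.8000 (exercise)
Node u (S = 180): continuation = 1/1.08·[0.5333·0.0000 + 0.4667·42.0000] = 18.1481; exercise value = 0.0000 ≤ continuation, so V_u = 18.1481
Node d (S = 72): continuation = 1/1.08·[0.5333·42.0000 + 0.4667·106.8000] = 66.8889; exercise value = 78.0000 > continuation, so V_d = 78.0000 (exercise)
Node 0 (S = 120): continuation = 1/1.08·[0.5333·18.1481 + 0.4667·78.0000] = 42.6658; exercise value = 30.0000 ≤ continuation, so V_0 = 42.6658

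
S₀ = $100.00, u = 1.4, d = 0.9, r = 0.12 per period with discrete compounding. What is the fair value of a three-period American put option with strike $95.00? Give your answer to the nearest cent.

$3.50

Risk-neutral probability p = (1 + 0.12 − 0.9)/(1.4 − 0.9) = 0.2200/0.5000 = 0.4400
Terminal stock prices: S_uuu = 274.4, S_uud = 176.4, S_udd = 113.4, S_ddd = 72.9
Terminal payoffs (K − S): max(-179.4, 0) = 0, max(-81.4, 0) = 0, max(-18.4, 0) = 0, max(22.1, 0) = 22.1
Node uu (S = 196): continuation = 1/1.12·[0.4400·0.0000 + 0.5600·0.0000] = 0.0000; exercise value = 0.0000 ≤ continuation, so V_uu = 0.0000
Node ud (S = 126): continuation = 1/1.12·[0.4400·0.0000 + 0.5600·0.0000] = 0.0000; exercise value = 0.0000 ≤ continuation, so V_ud = 0.0000
Node dd (S = 81): continuation = 1/1.12·[0.4400·0.0000 + 0.5600·22.1000] = 11.0500; exercise value = 14.0000 > continuation, so V_dd = 14.0000 (exercise)
Node u (S = 140): continuation = 1/1.12·[0.4400·0.0000 + 0.5600·0.0000] = 0.0000; exercise value = 0.0000 ≤ continuation, so V_u = 0.0000
Node d (S = 90): continuation = 1/1.12·[0.4400·0.0000 + 0.5600·14.0000] = 7.0000; exercise value = 5.0000 ≤ continuation, so V_d = 7.0000
Node 0 (S = 100): continuation = 1/1.12·[0.4400·0.0000 + 0.5600·7.0000] = 3.5000; exercise value = 0.0000 ≤ continuation, so V_0 = 3.5000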